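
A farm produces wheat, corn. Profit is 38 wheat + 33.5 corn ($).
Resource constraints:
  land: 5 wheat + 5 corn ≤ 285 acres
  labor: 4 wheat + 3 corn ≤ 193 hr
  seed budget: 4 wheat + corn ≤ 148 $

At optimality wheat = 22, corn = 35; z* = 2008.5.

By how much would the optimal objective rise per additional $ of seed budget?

Check each constraint at x*: land 285/285 (tight); labor 193/193 (tight); seed budget 123/148 (slack 25).
By complementary slackness, y = 0 for the non-binding constraint.
The binding rows give the dual system: 5·y_land + 4·y_labor = 38 and 5·y_land + 3·y_labor = 33.5.
→ y_land = 4 and y_labor = 4.5.
Shadow price of seed budget = 0.

0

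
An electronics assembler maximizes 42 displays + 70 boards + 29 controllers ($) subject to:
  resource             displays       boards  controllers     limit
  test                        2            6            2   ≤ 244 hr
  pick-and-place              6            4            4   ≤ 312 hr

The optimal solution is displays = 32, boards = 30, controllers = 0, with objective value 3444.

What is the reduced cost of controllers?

-5

At the optimum: test uses 244 of 244 (binding); pick-and-place uses 312 of 312 (binding).
From A_Bᵀ y = c: 2·y_test + 6·y_pick-and-place = 42; 6·y_test + 4·y_pick-and-place = 70.
→ y_test = 9 and y_pick-and-place = 4.
Reduced cost of controllers: c₃ − yᵀa₃ = 29 − (9·2 + 4·4) = 29 − 34 = -5.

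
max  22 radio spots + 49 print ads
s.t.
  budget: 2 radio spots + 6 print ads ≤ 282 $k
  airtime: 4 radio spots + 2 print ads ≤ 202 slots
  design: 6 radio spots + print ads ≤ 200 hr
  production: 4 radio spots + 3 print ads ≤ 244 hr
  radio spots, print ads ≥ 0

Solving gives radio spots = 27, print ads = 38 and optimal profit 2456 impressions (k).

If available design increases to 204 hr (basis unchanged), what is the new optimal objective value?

At the optimum: budget uses 282 of 282 (binding); airtime uses 184 of 202 (slack = 18); design uses 200 of 200 (binding); production uses 222 of 244 (slack = 22).
Since airtime, production are not tight, their duals are 0.
From A_Bᵀ y = c: 2·y_budget + 6·y_design = 22; 6·y_budget + 1·y_design = 49.
→ y_budget = 8 and y_design = 1.
Δz = y_design·Δb = 1 × (4) = 4, so new z* = 2456 + 4 = 2460.

2460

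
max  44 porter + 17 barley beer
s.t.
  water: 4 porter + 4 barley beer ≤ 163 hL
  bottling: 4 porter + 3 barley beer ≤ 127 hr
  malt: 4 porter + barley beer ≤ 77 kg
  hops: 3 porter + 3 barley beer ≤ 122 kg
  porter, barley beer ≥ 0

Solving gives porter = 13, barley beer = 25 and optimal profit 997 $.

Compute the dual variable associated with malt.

8

At the optimum: water uses 152 of 163 (slack = 11); bottling uses 127 of 127 (binding); malt uses 77 of 77 (binding); hops uses 114 of 122 (slack = 8).
Slack constraints have shadow price 0 (complementary slackness).
Dual feasibility on the basic columns requires 4·y_bottling + 4·y_malt = 44, 3·y_bottling + 1·y_malt = 17.
This yields shadow prices y_bottling = 3, y_malt = 8.
Shadow price of malt = 8.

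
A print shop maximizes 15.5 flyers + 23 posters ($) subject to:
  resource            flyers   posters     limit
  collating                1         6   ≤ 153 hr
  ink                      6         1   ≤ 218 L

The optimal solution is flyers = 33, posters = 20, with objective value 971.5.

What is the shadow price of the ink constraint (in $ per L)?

At the optimum: collating uses 153 of 153 (binding); ink uses 218 of 218 (binding).
The binding rows give the dual system: 1·y_collating + 6·y_ink = 15.5 and 6·y_collating + 1·y_ink = 23.
This yields shadow prices y_collating = 3.5, y_ink = 2.
Shadow price of ink = 2.

2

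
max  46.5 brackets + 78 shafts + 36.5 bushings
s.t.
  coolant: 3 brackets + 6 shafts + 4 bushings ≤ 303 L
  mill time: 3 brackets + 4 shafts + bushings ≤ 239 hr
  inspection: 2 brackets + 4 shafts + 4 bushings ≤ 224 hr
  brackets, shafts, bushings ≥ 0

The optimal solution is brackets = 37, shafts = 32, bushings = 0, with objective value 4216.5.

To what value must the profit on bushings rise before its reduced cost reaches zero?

Binding: coolant and mill time. Non-binding: inspection (22 unused).
Slack constraints have shadow price 0 (complementary slackness).
From A_Bᵀ y = c: 3·y_coolant + 3·y_mill time = 46.5; 6·y_coolant + 4·y_mill time = 78.
→ y_coolant = 8 and y_mill time = 7.5.
bushings enters the basis when its profit ≥ yᵀa₃ = 8·4 + 7.5·1 = 39.5.

39.5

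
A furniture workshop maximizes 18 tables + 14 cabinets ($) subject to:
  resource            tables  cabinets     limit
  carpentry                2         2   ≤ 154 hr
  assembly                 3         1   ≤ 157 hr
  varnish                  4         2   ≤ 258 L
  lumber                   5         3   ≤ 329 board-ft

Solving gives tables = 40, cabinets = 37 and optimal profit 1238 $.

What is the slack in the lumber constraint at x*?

lumber used = 5·40 + 3·37 = 311; slack = 329 − 311 = 18.

18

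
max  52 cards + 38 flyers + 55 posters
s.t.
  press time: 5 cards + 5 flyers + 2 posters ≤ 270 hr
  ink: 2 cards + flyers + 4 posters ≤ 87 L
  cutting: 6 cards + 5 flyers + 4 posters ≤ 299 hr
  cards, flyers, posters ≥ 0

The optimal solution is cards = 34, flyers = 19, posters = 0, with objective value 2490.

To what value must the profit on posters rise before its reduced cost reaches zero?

56

At the optimum: press time uses 265 of 270 (slack = 5); ink uses 87 of 87 (binding); cutting uses 299 of 299 (binding).
Since press time is not tight, its dual is 0.
Dual feasibility on the basic columns requires 2·y_ink + 6·y_cutting = 52, 1·y_ink + 5·y_cutting = 38.
→ y_ink = 8 and y_cutting = 6.
posters enters the basis when its profit ≥ yᵀa₃ = 8·4 + 6·4 = 56.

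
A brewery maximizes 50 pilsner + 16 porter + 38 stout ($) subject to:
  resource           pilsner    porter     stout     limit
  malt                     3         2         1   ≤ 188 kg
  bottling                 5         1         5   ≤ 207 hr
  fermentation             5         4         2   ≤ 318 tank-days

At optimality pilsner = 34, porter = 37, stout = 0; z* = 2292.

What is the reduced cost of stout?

Check each constraint at x*: malt 176/188 (slack 12); bottling 207/207 (tight); fermentation 318/318 (tight).
Since malt is not tight, its dual is 0.
Dual feasibility on the basic columns requires 5·y_bottling + 5·y_fermentation = 50, 1·y_bottling + 4·y_fermentation = 16.
This yields shadow prices y_bottling = 8, y_fermentation = 2.
Reduced cost of stout: c₃ − yᵀa₃ = 38 − (8·5 + 2·2) = 38 − 44 = -6.

-6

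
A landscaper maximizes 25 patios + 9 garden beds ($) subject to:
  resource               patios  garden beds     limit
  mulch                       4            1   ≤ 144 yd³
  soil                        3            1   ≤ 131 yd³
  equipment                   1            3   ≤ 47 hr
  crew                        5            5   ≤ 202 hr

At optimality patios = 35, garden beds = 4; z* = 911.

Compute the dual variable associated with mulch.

6

Check each constraint at x*: mulch 144/144 (tight); soil 109/131 (slack 22); equipment 47/47 (tight); crew 195/202 (slack 7).
Since soil, crew are not tight, their duals are 0.
From A_Bᵀ y = c: 4·y_mulch + 1·y_equipment = 25; 1·y_mulch + 3·y_equipment = 9.
Solving: y_mulch = 6, y_equipment = 1.
Shadow price of mulch = 6.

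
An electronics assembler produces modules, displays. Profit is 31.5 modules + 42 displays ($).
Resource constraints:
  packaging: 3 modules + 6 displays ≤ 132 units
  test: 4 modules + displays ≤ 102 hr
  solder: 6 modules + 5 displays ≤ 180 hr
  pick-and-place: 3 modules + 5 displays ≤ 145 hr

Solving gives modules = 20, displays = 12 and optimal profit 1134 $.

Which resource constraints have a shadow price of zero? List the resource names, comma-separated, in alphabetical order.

pick-and-place, test

packaging: 132/132 (binding)
test: 92/102 (slack 10)
solder: 180/180 (binding)
pick-and-place: 120/145 (slack 25)
By complementary slackness, a constraint with positive slack has shadow price 0 → pick-and-place, test.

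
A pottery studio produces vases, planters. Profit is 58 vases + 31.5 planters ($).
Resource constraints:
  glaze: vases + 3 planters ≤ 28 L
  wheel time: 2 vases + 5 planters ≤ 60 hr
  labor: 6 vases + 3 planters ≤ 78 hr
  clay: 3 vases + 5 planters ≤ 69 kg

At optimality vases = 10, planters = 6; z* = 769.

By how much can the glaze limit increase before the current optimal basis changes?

Binding constraints: glaze, labor. The basis is B = [[1,3],[6,3]] with det -15.
Per unit increase in glaze, x* moves by d = (-0.2, 0.4).
The basis stays optimal until wheel time becomes binding; allowable increase = 6.25 L.

6.25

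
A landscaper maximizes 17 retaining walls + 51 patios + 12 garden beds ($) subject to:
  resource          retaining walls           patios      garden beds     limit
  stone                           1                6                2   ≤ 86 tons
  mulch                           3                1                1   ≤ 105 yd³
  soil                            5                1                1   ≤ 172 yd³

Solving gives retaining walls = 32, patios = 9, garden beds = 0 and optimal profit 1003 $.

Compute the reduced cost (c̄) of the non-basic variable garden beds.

Check each constraint at x*: stone 86/86 (tight); mulch 105/105 (tight); soil 169/172 (slack 3).
By complementary slackness, y = 0 for the non-binding constraint.
From A_Bᵀ y = c: 1·y_stone + 3·y_mulch = 17; 6·y_stone + 1·y_mulch = 51.
Solving: y_stone = 8, y_mulch = 3.
Reduced cost of garden beds: c₃ − yᵀa₃ = 12 − (8·2 + 3·1) = 12 − 19 = -7.

-7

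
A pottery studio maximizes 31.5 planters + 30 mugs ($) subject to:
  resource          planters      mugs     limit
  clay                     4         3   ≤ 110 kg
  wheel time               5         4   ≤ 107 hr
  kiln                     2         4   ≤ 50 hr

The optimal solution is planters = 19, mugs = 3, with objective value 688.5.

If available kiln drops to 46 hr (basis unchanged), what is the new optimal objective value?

Check each constraint at x*: clay 85/110 (slack 25); wheel time 107/107 (tight); kiln 50/50 (tight).
Slack constraints have shadow price 0 (complementary slackness).
From A_Bᵀ y = c: 5·y_wheel time + 2·y_kiln = 31.5; 4·y_wheel time + 4·y_kiln = 30.
Solving: y_wheel time = 5.5, y_kiln = 2.
Δz = y_kiln·Δb = 2 × (-4) = -8, so new z* = 688.5 − 8 = 680.5.

680.5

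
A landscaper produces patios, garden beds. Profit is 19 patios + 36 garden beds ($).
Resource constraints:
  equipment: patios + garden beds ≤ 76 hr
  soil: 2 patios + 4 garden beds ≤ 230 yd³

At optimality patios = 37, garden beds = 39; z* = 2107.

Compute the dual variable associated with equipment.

2

Both equipment and soil are binding at x*.
Dual feasibility on the basic columns requires 1·y_equipment + 2·y_soil = 19, 1·y_equipment + 4·y_soil = 36.
Solving: y_equipment = 2, y_soil = 8.5.
Shadow price of equipment = 2.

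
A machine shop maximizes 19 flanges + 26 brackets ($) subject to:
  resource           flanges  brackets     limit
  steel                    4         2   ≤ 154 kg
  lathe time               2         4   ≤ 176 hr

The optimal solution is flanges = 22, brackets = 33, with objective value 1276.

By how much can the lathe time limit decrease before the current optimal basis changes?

99

Binding constraints: steel, lathe time. The basis is B = [[4,2],[2,4]] with det 12.
Per unit decrease in lathe time, x* moves by d = (0.1667, -0.3333).
The basis stays optimal until brackets reaches 0; allowable decrease = 99 hr.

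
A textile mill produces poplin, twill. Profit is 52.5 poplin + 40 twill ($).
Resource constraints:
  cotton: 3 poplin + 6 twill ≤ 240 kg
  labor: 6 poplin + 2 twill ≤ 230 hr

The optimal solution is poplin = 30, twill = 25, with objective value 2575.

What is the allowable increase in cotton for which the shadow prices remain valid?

Binding constraints: cotton, labor. The basis is B = [[3,6],[6,2]] with det -30.
Per unit increase in cotton, x* moves by d = (-0.0667, 0.2).
The basis stays optimal until poplin reaches 0; allowable increase = 450 kg.

450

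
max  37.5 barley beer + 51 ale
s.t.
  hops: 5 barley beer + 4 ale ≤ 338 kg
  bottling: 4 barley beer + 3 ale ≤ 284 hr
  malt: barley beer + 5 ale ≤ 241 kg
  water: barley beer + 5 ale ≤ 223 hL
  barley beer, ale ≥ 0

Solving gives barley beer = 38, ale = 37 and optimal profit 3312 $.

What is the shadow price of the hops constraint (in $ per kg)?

6.5

Check each constraint at x*: hops 338/338 (tight); bottling 263/284 (slack 21); malt 223/241 (slack 18); water 223/223 (tight).
By complementary slackness, y = 0 for the non-binding constraints.
Dual feasibility on the basic columns requires 5·y_hops + 1·y_water = 37.5, 4·y_hops + 5·y_water = 51.
This yields shadow prices y_hops = 6.5, y_water = 5.
Shadow price of hops = 6.5.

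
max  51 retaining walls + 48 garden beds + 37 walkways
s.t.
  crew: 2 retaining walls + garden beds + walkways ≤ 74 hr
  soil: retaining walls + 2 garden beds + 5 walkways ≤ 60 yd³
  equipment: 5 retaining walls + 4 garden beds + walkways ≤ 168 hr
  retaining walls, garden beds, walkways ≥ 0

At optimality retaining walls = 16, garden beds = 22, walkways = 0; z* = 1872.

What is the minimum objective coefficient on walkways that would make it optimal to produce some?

Binding: soil and equipment. Non-binding: crew (20 unused).
Slack constraints have shadow price 0 (complementary slackness).
Dual feasibility on the basic columns requires 1·y_soil + 5·y_equipment = 51, 2·y_soil + 4·y_equipment = 48.
→ y_soil = 6 and y_equipment = 9.
walkways enters the basis when its profit ≥ yᵀa₃ = 6·5 + 9·1 = 39.

39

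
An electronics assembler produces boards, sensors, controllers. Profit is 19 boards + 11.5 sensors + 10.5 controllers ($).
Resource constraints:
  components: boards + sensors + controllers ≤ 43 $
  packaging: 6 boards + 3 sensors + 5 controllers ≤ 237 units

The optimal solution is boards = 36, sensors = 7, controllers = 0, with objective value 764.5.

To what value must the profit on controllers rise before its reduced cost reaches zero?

16.5

Check each constraint at x*: components 43/43 (tight); packaging 237/237 (tight).
Dual feasibility on the basic columns requires 1·y_components + 6·y_packaging = 19, 1·y_components + 3·y_packaging = 11.5.
→ y_components = 4 and y_packaging = 2.5.
controllers enters the basis when its profit ≥ yᵀa₃ = 4·1 + 2.5·5 = 16.5.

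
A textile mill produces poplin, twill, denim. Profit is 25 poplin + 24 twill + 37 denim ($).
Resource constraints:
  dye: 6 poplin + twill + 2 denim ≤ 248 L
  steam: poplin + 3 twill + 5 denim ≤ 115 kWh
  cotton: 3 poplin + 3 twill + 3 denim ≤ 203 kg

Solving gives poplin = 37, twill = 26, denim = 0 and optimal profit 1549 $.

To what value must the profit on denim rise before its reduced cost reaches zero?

At the optimum: dye uses 248 of 248 (binding); steam uses 115 of 115 (binding); cotton uses 189 of 203 (slack = 14).
Since cotton is not tight, its dual is 0.
From A_Bᵀ y = c: 6·y_dye + 1·y_steam = 25; 1·y_dye + 3·y_steam = 24.
This yields shadow prices y_dye = 3, y_steam = 7.
denim enters the basis when its profit ≥ yᵀa₃ = 3·2 + 7·5 = 41.

41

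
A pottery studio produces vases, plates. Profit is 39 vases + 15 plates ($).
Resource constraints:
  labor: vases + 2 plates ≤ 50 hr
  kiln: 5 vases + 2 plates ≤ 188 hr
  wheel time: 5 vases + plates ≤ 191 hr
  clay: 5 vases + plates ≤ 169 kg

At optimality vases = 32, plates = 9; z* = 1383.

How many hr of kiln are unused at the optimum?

10

kiln used = 5·32 + 2·9 = 178; slack = 188 − 178 = 10.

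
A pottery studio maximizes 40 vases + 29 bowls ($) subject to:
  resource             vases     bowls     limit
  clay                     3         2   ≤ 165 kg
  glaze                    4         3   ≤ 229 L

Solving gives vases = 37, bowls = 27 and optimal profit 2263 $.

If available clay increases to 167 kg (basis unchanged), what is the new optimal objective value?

2271

At the optimum: clay uses 165 of 165 (binding); glaze uses 229 of 229 (binding).
Dual feasibility on the basic columns requires 3·y_clay + 4·y_glaze = 40, 2·y_clay + 3·y_glaze = 29.
This yields shadow prices y_clay = 4, y_glaze = 7.
Δz = y_clay·Δb = 4 × (2) = 8, so new z* = 2263 + 8 = 2271.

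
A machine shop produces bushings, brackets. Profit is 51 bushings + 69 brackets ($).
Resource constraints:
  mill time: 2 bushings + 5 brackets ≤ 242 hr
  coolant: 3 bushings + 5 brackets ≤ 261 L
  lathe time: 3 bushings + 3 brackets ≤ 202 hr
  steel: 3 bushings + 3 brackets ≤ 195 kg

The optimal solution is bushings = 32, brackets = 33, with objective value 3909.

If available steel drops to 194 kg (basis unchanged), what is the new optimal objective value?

Binding: coolant and steel. Non-binding: mill time (13 unused), lathe time (7 unused).
Slack constraints have shadow price 0 (complementary slackness).
From A_Bᵀ y = c: 3·y_coolant + 3·y_steel = 51; 5·y_coolant + 3·y_steel = 69.
This yields shadow prices y_coolant = 9, y_steel = 8.
Δz = y_steel·Δb = 8 × (-1) = -8, so new z* = 3909 − 8 = 3901.

3901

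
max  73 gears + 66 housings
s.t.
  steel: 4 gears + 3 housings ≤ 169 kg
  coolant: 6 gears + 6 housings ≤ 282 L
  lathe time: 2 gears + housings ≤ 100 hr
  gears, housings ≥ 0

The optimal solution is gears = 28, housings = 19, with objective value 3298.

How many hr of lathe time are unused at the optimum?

25

lathe time used = 2·28 + 1·19 = 75; slack = 100 − 75 = 25.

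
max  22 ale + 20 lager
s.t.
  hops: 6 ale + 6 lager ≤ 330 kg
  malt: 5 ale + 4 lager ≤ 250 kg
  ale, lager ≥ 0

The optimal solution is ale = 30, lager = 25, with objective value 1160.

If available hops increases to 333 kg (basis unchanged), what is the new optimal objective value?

1166

At the optimum: hops uses 330 of 330 (binding); malt uses 250 of 250 (binding).
Dual feasibility on the basic columns requires 6·y_hops + 5·y_malt = 22, 6·y_hops + 4·y_malt = 20.
This yields shadow prices y_hops = 2, y_malt = 2.
Δz = y_hops·Δb = 2 × (3) = 6, so new z* = 1160 + 6 = 1166.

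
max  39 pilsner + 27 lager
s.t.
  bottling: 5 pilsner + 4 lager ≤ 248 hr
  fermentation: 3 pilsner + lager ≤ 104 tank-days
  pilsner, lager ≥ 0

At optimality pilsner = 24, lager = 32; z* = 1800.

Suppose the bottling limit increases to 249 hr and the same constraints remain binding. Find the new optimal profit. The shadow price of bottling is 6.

Δb = 1, so new z* = 1800 + (6)·(1) = 1800 + 6 = 1806.

1806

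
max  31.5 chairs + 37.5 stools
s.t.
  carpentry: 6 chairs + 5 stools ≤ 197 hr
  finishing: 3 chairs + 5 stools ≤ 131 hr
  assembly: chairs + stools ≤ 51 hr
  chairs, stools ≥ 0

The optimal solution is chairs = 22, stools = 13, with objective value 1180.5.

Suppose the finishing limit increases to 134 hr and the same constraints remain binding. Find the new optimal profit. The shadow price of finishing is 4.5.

1194

Δb = 3, so new z* = 1180.5 + (4.5)·(3) = 1180.5 + 13.5 = 1194.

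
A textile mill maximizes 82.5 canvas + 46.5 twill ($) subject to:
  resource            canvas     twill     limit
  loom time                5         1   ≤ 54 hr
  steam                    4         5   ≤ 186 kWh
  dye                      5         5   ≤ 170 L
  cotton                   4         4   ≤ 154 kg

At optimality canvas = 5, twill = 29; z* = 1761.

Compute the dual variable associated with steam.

At the optimum: loom time uses 54 of 54 (binding); steam uses 165 of 186 (slack = 21); dye uses 170 of 170 (binding); cotton uses 136 of 154 (slack = 18).
Since steam, cotton are not tight, their duals are 0.
Dual feasibility on the basic columns requires 5·y_loom time + 5·y_dye = 82.5, 1·y_loom time + 5·y_dye = 46.5.
This yields shadow prices y_loom time = 9, y_dye = 7.5.
Shadow price of steam = 0.

0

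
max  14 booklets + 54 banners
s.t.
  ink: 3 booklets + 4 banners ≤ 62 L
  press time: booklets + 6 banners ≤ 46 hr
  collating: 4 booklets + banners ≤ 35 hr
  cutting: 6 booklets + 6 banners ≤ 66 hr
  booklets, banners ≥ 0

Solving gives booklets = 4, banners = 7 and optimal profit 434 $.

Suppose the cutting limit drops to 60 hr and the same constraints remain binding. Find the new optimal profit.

428

Binding: press time and cutting. Non-binding: ink (22 unused), collating (12 unused).
Slack constraints have shadow price 0 (complementary slackness).
From A_Bᵀ y = c: 1·y_press time + 6·y_cutting = 14; 6·y_press time + 6·y_cutting = 54.
This yields shadow prices y_press time = 8, y_cutting = 1.
Δz = y_cutting·Δb = 1 × (-6) = -6, so new z* = 434 − 6 = 428.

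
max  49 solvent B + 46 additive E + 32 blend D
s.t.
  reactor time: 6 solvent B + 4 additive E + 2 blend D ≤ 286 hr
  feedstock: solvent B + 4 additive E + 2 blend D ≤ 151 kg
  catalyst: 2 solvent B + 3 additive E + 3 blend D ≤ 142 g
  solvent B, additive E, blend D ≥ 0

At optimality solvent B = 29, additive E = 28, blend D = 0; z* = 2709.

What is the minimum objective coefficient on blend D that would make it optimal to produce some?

35

Check each constraint at x*: reactor time 286/286 (tight); feedstock 141/151 (slack 10); catalyst 142/142 (tight).
Slack constraints have shadow price 0 (complementary slackness).
The binding rows give the dual system: 6·y_reactor time + 2·y_catalyst = 49 and 4·y_reactor time + 3·y_catalyst = 46.
This yields shadow prices y_reactor time = 5.5, y_catalyst = 8.
blend D enters the basis when its profit ≥ yᵀa₃ = 5.5·2 + 8·3 = 35.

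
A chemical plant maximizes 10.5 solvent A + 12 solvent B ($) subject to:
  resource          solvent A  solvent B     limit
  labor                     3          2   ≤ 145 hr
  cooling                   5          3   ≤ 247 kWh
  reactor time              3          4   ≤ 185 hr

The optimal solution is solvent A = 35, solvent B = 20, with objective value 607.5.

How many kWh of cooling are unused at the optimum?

cooling used = 5·35 + 3·20 = 235; slack = 247 − 235 = 12.

12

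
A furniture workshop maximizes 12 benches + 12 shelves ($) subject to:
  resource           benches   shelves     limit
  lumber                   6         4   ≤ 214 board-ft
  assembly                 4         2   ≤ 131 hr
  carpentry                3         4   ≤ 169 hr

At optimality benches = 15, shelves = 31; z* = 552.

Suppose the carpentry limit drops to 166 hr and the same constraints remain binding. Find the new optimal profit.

At the optimum: lumber uses 214 of 214 (binding); assembly uses 122 of 131 (slack = 9); carpentry uses 169 of 169 (binding).
Slack constraints have shadow price 0 (complementary slackness).
Dual feasibility on the basic columns requires 6·y_lumber + 3·y_carpentry = 12, 4·y_lumber + 4·y_carpentry = 12.
This yields shadow prices y_lumber = 1, y_carpentry = 2.
Δz = y_carpentry·Δb = 2 × (-3) = -6, so new z* = 552 − 6 = 546.

546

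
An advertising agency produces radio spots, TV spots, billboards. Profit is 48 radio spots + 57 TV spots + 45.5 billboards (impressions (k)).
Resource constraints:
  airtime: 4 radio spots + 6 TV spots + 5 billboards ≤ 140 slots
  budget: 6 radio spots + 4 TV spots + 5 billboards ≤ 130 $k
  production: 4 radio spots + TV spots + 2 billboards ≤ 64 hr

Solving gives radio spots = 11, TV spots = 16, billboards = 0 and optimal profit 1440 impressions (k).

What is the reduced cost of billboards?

At the optimum: airtime uses 140 of 140 (binding); budget uses 130 of 130 (binding); production uses 60 of 64 (slack = 4).
By complementary slackness, y = 0 for the non-binding constraint.
From A_Bᵀ y = c: 4·y_airtime + 6·y_budget = 48; 6·y_airtime + 4·y_budget = 57.
→ y_airtime = 7.5 and y_budget = 3.
Reduced cost of billboards: c₃ − yᵀa₃ = 45.5 − (7.5·5 + 3·5) = 45.5 − 52.5 = -7.

-7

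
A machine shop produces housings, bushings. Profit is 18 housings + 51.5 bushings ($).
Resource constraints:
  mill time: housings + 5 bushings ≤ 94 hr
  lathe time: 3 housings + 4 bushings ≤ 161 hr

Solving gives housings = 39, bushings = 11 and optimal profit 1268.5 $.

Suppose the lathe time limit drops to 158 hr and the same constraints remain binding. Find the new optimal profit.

At the optimum: mill time uses 94 of 94 (binding); lathe time uses 161 of 161 (binding).
From A_Bᵀ y = c: 1·y_mill time + 3·y_lathe time = 18; 5·y_mill time + 4·y_lathe time = 51.5.
This yields shadow prices y_mill time = 7.5, y_lathe time = 3.5.
Δz = y_lathe time·Δb = 3.5 × (-3) = -10.5, so new z* = 1268.5 − 10.5 = 1258.

1258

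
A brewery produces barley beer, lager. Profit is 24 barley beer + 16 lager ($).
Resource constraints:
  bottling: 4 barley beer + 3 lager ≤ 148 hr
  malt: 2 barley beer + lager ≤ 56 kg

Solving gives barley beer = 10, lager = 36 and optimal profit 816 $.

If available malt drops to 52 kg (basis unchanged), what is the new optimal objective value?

At the optimum: bottling uses 148 of 148 (binding); malt uses 56 of 56 (binding).
From A_Bᵀ y = c: 4·y_bottling + 2·y_malt = 24; 3·y_bottling + 1·y_malt = 16.
Solving: y_bottling = 4, y_malt = 4.
Δz = y_malt·Δb = 4 × (-4) = -16, so new z* = 816 − 16 = 800.

800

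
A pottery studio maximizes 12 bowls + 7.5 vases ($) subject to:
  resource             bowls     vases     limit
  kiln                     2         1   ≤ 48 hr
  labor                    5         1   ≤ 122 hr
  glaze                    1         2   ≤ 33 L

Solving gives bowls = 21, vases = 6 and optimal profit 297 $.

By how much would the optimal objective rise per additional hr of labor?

Binding: kiln and glaze. Non-binding: labor (11 unused).
Since labor is not tight, its dual is 0.
The binding rows give the dual system: 2·y_kiln + 1·y_glaze = 12 and 1·y_kiln + 2·y_glaze = 7.5.
→ y_kiln = 5.5 and y_glaze = 1.
Shadow price of labor = 0.

0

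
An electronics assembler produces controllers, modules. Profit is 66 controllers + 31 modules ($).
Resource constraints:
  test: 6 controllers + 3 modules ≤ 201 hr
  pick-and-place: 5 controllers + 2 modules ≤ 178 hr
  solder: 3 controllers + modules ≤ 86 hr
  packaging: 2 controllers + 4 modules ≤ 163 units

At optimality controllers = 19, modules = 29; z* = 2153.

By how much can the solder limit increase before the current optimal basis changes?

14.5

Binding constraints: test, solder. The basis is B = [[6,3],[3,1]] with det -3.
Per unit increase in solder, x* moves by d = (1, -2).
The basis stays optimal until modules reaches 0; allowable increase = 14.5 hr.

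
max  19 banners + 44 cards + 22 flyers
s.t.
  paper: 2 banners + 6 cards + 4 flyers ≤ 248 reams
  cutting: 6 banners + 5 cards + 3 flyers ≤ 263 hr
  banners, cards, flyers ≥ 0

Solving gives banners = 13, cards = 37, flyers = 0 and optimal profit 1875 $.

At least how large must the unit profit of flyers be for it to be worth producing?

29

Both paper and cutting are binding at x*.
The binding rows give the dual system: 2·y_paper + 6·y_cutting = 19 and 6·y_paper + 5·y_cutting = 44.
This yields shadow prices y_paper = 6.5, y_cutting = 1.
flyers enters the basis when its profit ≥ yᵀa₃ = 6.5·4 + 1·3 = 29.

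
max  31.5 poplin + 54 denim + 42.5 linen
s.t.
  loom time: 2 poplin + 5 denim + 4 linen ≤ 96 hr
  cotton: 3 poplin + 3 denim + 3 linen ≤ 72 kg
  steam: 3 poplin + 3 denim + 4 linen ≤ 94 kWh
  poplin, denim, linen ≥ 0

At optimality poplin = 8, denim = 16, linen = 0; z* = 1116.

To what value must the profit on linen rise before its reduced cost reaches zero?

46.5

At the optimum: loom time uses 96 of 96 (binding); cotton uses 72 of 72 (binding); steam uses 72 of 94 (slack = 22).
Since steam is not tight, its dual is 0.
The binding rows give the dual system: 2·y_loom time + 3·y_cotton = 31.5 and 5·y_loom time + 3·y_cotton = 54.
This yields shadow prices y_loom time = 7.5, y_cotton = 5.5.
linen enters the basis when its profit ≥ yᵀa₃ = 7.5·4 + 5.5·3 = 46.5.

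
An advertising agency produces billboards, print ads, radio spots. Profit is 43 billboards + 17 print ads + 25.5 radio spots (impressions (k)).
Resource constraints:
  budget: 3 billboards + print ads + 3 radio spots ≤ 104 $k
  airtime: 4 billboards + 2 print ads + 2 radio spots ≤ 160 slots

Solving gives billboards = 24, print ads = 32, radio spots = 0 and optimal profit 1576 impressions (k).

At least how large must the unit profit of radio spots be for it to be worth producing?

35

At the optimum: budget uses 104 of 104 (binding); airtime uses 160 of 160 (binding).
The binding rows give the dual system: 3·y_budget + 4·y_airtime = 43 and 1·y_budget + 2·y_airtime = 17.
→ y_budget = 9 and y_airtime = 4.
radio spots enters the basis when its profit ≥ yᵀa₃ = 9·3 + 4·2 = 35.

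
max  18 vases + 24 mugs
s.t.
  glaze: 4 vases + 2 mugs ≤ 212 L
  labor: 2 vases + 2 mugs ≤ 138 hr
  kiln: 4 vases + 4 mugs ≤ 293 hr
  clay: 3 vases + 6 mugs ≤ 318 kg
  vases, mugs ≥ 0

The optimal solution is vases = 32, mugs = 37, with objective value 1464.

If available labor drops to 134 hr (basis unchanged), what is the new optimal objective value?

1440

Check each constraint at x*: glaze 202/212 (slack 10); labor 138/138 (tight); kiln 276/293 (slack 17); clay 318/318 (tight).
Slack constraints have shadow price 0 (complementary slackness).
The binding rows give the dual system: 2·y_labor + 3·y_clay = 18 and 2·y_labor + 6·y_clay = 24.
→ y_labor = 6 and y_clay = 2.
Δz = y_labor·Δb = 6 × (-4) = -24, so new z* = 1464 − 24 = 1440.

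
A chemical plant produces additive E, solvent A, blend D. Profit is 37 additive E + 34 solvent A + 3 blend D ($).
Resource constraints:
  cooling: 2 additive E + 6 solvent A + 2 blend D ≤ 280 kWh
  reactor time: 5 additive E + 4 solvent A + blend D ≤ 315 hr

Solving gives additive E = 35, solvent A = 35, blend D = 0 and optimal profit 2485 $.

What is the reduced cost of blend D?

Both cooling and reactor time are binding at x*.
Dual feasibility on the basic columns requires 2·y_cooling + 5·y_reactor time = 37, 6·y_cooling + 4·y_reactor time = 34.
→ y_cooling = 1 and y_reactor time = 7.
Reduced cost of blend D: c₃ − yᵀa₃ = 3 − (1·2 + 7·1) = 3 − 9 = -6.

-6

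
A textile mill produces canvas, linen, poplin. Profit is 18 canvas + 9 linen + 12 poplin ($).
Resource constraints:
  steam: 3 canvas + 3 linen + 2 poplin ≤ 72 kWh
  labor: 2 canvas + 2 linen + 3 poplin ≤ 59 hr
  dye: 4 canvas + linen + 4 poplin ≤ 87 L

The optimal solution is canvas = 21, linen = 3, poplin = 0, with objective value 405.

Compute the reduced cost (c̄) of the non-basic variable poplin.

Binding: steam and dye. Non-binding: labor (11 unused).
Since labor is not tight, its dual is 0.
Dual feasibility on the basic columns requires 3·y_steam + 4·y_dye = 18, 3·y_steam + 1·y_dye = 9.
→ y_steam = 2 and y_dye = 3.
Reduced cost of poplin: c₃ − yᵀa₃ = 12 − (2·2 + 3·4) = 12 − 16 = -4.

-4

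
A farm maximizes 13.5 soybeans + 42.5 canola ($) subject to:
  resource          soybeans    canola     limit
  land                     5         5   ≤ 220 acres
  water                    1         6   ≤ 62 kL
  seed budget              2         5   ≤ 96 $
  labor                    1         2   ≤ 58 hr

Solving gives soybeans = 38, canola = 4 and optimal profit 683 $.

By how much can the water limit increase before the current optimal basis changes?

53.2

Binding constraints: water, seed budget. The basis is B = [[1,6],[2,5]] with det -7.
Per unit increase in water, x* moves by d = (-0.7143, 0.2857).
The basis stays optimal until soybeans reaches 0; allowable increase = 53.2 kL.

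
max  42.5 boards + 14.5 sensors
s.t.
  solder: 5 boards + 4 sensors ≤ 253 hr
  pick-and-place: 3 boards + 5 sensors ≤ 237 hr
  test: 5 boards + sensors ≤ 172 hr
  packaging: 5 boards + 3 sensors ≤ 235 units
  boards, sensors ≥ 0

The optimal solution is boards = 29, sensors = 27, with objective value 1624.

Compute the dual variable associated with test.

Check each constraint at x*: solder 253/253 (tight); pick-and-place 222/237 (slack 15); test 172/172 (tight); packaging 226/235 (slack 9).
By complementary slackness, y = 0 for the non-binding constraints.
From A_Bᵀ y = c: 5·y_solder + 5·y_test = 42.5; 4·y_solder + 1·y_test = 14.5.
→ y_solder = 2 and y_test = 6.5.
Shadow price of test = 6.5.

6.5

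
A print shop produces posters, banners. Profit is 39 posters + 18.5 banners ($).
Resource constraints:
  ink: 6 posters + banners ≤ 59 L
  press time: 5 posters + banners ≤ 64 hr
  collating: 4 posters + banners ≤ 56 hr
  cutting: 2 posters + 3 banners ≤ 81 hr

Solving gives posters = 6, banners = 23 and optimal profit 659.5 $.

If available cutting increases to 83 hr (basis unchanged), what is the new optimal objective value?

Binding: ink and cutting. Non-binding: press time (11 unused), collating (9 unused).
By complementary slackness, y = 0 for the non-binding constraints.
The binding rows give the dual system: 6·y_ink + 2·y_cutting = 39 and 1·y_ink + 3·y_cutting = 18.5.
Solving: y_ink = 5, y_cutting = 4.5.
Δz = y_cutting·Δb = 4.5 × (2) = 9, so new z* = 659.5 + 9 = 668.5.

668.5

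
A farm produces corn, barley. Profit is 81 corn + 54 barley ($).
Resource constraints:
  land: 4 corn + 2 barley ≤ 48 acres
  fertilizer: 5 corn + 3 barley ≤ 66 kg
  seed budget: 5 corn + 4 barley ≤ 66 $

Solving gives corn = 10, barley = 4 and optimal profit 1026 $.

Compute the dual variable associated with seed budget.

9

Binding: land and seed budget. Non-binding: fertilizer (4 unused).
Since fertilizer is not tight, its dual is 0.
The binding rows give the dual system: 4·y_land + 5·y_seed budget = 81 and 2·y_land + 4·y_seed budget = 54.
Solving: y_land = 9, y_seed budget = 9.
Shadow price of seed budget = 9.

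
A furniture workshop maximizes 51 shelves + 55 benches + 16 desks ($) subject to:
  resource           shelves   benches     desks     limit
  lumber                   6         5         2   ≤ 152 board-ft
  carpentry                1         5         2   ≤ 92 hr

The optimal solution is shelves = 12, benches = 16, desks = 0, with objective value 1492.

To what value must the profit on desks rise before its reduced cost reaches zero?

Both lumber and carpentry are binding at x*.
The binding rows give the dual system: 6·y_lumber + 1·y_carpentry = 51 and 5·y_lumber + 5·y_carpentry = 55.
Solving: y_lumber = 8, y_carpentry = 3.
desks enters the basis when its profit ≥ yᵀa₃ = 8·2 + 3·2 = 22.

22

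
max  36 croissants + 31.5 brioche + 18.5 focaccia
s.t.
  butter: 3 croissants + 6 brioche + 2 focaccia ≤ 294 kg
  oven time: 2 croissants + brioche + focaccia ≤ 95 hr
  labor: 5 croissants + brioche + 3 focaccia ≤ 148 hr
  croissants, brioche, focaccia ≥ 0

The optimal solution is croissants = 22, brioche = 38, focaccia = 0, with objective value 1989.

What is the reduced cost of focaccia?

Binding: butter and labor. Non-binding: oven time (13 unused).
Slack constraints have shadow price 0 (complementary slackness).
The binding rows give the dual system: 3·y_butter + 5·y_labor = 36 and 6·y_butter + 1·y_labor = 31.5.
This yields shadow prices y_butter = 4.5, y_labor = 4.5.
Reduced cost of focaccia: c₃ − yᵀa₃ = 18.5 − (4.5·2 + 4.5·3) = 18.5 − 22.5 = -4.

-4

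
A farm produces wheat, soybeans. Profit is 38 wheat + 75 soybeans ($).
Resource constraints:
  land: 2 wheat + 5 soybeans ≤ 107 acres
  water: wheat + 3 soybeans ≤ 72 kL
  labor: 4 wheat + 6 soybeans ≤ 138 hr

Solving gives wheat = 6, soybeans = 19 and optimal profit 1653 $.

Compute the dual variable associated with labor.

5

At the optimum: land uses 107 of 107 (binding); water uses 63 of 72 (slack = 9); labor uses 138 of 138 (binding).
By complementary slackness, y = 0 for the non-binding constraint.
Dual feasibility on the basic columns requires 2·y_land + 4·y_labor = 38, 5·y_land + 6·y_labor = 75.
→ y_land = 9 and y_labor = 5.
Shadow price of labor = 5.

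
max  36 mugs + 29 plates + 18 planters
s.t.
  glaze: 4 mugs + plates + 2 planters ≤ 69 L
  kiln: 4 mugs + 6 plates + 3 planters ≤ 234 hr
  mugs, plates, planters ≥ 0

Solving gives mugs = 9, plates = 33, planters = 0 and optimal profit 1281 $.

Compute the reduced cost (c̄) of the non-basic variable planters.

-4

Check each constraint at x*: glaze 69/69 (tight); kiln 234/234 (tight).
The binding rows give the dual system: 4·y_glaze + 4·y_kiln = 36 and 1·y_glaze + 6·y_kiln = 29.
This yields shadow prices y_glaze = 5, y_kiln = 4.
Reduced cost of planters: c₃ − yᵀa₃ = 18 − (5·2 + 4·3) = 18 − 22 = -4.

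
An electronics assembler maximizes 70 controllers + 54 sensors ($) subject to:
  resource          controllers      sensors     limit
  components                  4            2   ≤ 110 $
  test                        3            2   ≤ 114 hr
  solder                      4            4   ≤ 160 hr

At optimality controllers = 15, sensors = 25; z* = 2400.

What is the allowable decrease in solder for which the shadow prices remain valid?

Binding constraints: components, solder. The basis is B = [[4,2],[4,4]] with det 8.
Per unit decrease in solder, x* moves by d = (0.25, -0.5).
The basis stays optimal until sensors reaches 0; allowable decrease = 50 hr.

50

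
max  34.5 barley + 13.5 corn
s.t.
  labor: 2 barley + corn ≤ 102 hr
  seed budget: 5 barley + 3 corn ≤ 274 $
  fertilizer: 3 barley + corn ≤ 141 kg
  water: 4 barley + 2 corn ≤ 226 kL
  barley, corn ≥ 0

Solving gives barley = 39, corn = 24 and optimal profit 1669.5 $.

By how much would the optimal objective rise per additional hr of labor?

6

At the optimum: labor uses 102 of 102 (binding); seed budget uses 267 of 274 (slack = 7); fertilizer uses 141 of 141 (binding); water uses 204 of 226 (slack = 22).
Slack constraints have shadow price 0 (complementary slackness).
The binding rows give the dual system: 2·y_labor + 3·y_fertilizer = 34.5 and 1·y_labor + 1·y_fertilizer = 13.5.
→ y_labor = 6 and y_fertilizer = 7.5.
Shadow price of labor = 6.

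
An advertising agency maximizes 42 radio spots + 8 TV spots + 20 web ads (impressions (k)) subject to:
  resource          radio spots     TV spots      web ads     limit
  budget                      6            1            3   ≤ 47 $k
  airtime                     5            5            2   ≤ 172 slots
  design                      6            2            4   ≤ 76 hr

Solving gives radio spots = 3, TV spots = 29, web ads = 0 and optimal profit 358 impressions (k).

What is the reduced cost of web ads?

Check each constraint at x*: budget 47/47 (tight); airtime 160/172 (slack 12); design 76/76 (tight).
Since airtime is not tight, its dual is 0.
Dual feasibility on the basic columns requires 6·y_budget + 6·y_design = 42, 1·y_budget + 2·y_design = 8.
Solving: y_budget = 6, y_design = 1.
Reduced cost of web ads: c₃ − yᵀa₃ = 20 − (6·3 + 1·4) = 20 − 22 = -2.

-2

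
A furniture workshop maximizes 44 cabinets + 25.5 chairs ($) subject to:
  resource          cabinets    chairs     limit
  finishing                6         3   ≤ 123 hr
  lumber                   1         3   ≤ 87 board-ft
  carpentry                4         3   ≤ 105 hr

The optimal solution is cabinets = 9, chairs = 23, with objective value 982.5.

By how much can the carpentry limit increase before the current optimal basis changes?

3.6

Binding constraints: finishing, carpentry. The basis is B = [[6,3],[4,3]] with det 6.
Per unit increase in carpentry, x* moves by d = (-0.5, 1).
The basis stays optimal until lumber becomes binding; allowable increase = 3.6 hr.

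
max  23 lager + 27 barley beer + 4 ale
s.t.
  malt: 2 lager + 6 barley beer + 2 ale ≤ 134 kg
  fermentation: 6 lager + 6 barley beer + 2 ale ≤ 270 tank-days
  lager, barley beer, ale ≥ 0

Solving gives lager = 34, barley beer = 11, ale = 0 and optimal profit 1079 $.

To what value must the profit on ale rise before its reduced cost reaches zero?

9

Check each constraint at x*: malt 134/134 (tight); fermentation 270/270 (tight).
The binding rows give the dual system: 2·y_malt + 6·y_fermentation = 23 and 6·y_malt + 6·y_fermentation = 27.
This yields shadow prices y_malt = 1, y_fermentation = 3.5.
ale enters the basis when its profit ≥ yᵀa₃ = 1·2 + 3.5·2 = 9.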